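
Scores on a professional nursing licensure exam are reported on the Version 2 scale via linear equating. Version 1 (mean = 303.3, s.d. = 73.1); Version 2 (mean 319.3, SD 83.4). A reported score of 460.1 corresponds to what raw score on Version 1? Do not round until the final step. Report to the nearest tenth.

Invert y = (SD_Y/SD_X)(x − M_X) + M_Y:
x = (SD_X/SD_Y)(y − M_Y) + M_X = (73.1/83.4)(460.1 − 319.3) + 303.3
x = 0.876499 × 140.800 + 303.3 = 426.7

426.7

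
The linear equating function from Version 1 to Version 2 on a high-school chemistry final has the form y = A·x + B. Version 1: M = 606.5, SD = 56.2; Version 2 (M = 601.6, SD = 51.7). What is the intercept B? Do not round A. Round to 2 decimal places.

43.66

A = SD_Y / SD_X = 51.7 / 56.2 = 0.919929
B = M_Y − A·M_X = 601.6 − 0.919929 × 606.5 = 43.66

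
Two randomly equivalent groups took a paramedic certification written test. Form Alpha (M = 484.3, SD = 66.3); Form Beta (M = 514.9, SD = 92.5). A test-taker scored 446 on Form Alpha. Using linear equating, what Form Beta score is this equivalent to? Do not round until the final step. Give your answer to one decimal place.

Linear equating: y = (SD_Y/SD_X)(x − M_X) + M_Y
y = (92.5/66.3)(446 − 484.3) + 514.9
y = 1.395173 × -38.3 + 514.9 = -53.4351 + 514.9 = 461.5

461.5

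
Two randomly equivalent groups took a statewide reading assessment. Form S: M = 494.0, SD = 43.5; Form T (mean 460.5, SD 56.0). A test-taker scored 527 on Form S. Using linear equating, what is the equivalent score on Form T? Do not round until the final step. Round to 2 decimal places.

Linear equating: y = (SD_Y/SD_X)(x − M_X) + M_Y
y = (56.0/43.5)(527 − 494.0) + 460.5
y = 1.287356 × 33.0 + 460.5 = 42.4828 + 460.5 = 502.98

502.98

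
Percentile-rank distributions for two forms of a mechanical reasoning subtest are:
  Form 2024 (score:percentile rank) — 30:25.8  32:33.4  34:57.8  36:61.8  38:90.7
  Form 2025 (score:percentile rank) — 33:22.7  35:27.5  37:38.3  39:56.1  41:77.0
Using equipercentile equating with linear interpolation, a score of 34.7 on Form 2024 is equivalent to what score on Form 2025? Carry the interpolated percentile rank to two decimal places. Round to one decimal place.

PR of 34.7 on Form 2024: 57.8 + (34.7 − 34)/(36 − 34) × (61.8 − 57.8) = 59.20
On Form 2025, PR 59.20 falls between score 39 (PR 56.1) and 41 (PR 77.0).
Interpolate: 39 + (59.20 − 56.1)/(77.0 − 56.1) × (41 − 39) = 39.3

39.3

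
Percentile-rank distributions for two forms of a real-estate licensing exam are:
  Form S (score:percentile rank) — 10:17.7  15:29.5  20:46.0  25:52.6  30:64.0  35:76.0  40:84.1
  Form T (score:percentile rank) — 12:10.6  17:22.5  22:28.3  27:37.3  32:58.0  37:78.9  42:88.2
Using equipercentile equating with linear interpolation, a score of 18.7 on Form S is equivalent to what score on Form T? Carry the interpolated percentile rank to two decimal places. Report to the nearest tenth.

PR of 18.7 on Form S: 29.5 + (18.7 − 15)/(20 − 15) × (46.0 − 29.5) = 41.71
On Form T, PR 41.71 falls between score 27 (PR 37.3) and 32 (PR 58.0).
Interpolate: 27 + (41.71 − 37.3)/(58.0 − 37.3) × (32 − 27) = 28.1

28.1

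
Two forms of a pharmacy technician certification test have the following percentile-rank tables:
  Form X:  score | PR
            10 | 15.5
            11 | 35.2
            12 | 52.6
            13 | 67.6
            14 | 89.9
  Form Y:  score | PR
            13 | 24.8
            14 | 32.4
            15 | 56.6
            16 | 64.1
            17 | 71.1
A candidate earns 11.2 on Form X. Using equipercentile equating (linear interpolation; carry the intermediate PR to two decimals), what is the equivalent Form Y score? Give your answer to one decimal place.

14.3

PR of 11.2 on Form X: 35.2 + (11.2 − 11)/(12 − 11) × (52.6 − 35.2) = 38.68
On Form Y, PR 38.68 falls between score 14 (PR 32.4) and 15 (PR 56.6).
Interpolate: 14 + (38.68 − 32.4)/(56.6 − 32.4) × (15 − 14) = 14.3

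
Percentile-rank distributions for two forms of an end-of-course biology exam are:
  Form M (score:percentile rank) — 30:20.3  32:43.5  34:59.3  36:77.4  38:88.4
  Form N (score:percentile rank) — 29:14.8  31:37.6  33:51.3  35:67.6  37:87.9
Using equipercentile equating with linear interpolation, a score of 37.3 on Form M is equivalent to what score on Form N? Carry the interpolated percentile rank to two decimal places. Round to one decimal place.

PR of 37.3 on Form M: 77.4 + (37.3 − 36)/(38 − 36) × (88.4 − 77.4) = 84.55
On Form N, PR 84.55 falls between score 35 (PR 67.6) and 37 (PR 87.9).
Interpolate: 35 + (84.55 − 67.6)/(87.9 − 67.6) × (37 − 35) = 36.7

36.7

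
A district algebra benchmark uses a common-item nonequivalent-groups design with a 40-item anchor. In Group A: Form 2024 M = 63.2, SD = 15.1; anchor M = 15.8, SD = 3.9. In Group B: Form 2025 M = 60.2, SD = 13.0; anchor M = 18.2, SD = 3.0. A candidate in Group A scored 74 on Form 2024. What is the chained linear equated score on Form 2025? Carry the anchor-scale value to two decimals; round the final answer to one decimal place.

61.9

Form 2024 → anchor (Group A): v = (3.9/15.1)(74 − 63.2) + 15.8 = 18.59
anchor → Form 2025 (Group B): y = (13.0/3.0)(18.59 − 18.2) + 60.2 = 61.9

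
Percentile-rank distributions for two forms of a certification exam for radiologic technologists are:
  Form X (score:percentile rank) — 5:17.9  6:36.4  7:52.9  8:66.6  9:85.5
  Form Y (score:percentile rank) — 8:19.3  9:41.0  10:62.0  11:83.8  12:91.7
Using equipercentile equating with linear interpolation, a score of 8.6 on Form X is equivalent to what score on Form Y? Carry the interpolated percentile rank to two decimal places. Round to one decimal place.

PR of 8.6 on Form X: 66.6 + (8.6 − 8)/(9 − 8) × (85.5 − 66.6) = 77.94
On Form Y, PR 77.94 falls between score 10 (PR 62.0) and 11 (PR 83.8).
Interpolate: 10 + (77.94 − 62.0)/(83.8 − 62.0) × (11 − 10) = 10.7

10.7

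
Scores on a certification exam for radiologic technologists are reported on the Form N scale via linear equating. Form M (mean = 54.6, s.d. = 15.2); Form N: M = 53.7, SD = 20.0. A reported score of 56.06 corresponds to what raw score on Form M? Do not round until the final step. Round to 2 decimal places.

Invert y = (SD_Y/SD_X)(x − M_X) + M_Y:
x = (SD_X/SD_Y)(y − M_Y) + M_X = (15.2/20.0)(56.06 − 53.7) + 54.6
x = 0.760000 × 2.360 + 54.6 = 56.39

56.39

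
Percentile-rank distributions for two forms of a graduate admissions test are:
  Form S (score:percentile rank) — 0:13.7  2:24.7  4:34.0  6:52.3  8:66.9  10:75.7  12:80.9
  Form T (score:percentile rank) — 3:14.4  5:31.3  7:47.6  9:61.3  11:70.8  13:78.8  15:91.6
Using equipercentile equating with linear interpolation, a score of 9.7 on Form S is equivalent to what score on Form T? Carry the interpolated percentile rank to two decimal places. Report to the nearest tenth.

11.9

PR of 9.7 on Form S: 66.9 + (9.7 − 8)/(10 − 8) × (75.7 − 66.9) = 74.38
On Form T, PR 74.38 falls between score 11 (PR 70.8) and 13 (PR 78.8).
Interpolate: 11 + (74.38 − 70.8)/(78.8 − 70.8) × (13 − 11) = 11.9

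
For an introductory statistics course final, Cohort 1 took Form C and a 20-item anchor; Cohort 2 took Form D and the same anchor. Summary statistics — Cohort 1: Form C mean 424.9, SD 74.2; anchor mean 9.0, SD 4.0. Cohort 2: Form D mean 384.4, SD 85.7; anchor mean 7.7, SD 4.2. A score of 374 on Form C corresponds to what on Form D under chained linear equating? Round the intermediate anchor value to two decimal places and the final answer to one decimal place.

Form C → anchor (Cohort 1): v = (4.0/74.2)(374 − 424.9) + 9.0 = 6.26
anchor → Form D (Cohort 2): y = (85.7/4.2)(6.26 − 7.7) + 384.4 = 355.0

355.0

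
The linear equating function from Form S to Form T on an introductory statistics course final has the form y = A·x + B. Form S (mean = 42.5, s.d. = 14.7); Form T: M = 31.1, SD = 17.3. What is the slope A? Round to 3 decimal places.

A = SD_Y / SD_X = 17.3 / 14.7 = 1.177

1.177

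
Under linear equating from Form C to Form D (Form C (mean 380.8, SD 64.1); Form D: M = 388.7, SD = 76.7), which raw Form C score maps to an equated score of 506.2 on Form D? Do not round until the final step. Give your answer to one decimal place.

479.0

Invert y = (SD_Y/SD_X)(x − M_X) + M_Y:
x = (SD_X/SD_Y)(y − M_Y) + M_X = (64.1/76.7)(506.2 − 388.7) + 380.8
x = 0.835724 × 117.500 + 380.8 = 479.0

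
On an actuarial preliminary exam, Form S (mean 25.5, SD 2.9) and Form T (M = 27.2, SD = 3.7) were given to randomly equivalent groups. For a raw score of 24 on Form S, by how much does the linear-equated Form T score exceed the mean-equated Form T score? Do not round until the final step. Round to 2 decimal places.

Mean-equated: 24 + (27.2 − 25.5) = 25.70
Linear-equated: (3.7/2.9)(24 − 25.5) + 27.2 = 25.286
Difference = 25.286 − 25.70 = -0.41

-0.41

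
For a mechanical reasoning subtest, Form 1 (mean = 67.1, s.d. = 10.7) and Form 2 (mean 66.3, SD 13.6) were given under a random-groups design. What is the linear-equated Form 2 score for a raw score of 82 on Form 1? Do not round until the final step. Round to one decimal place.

85.2

Linear equating: y = (SD_Y/SD_X)(x − M_X) + M_Y
y = (13.6/10.7)(82 − 67.1) + 66.3
y = 1.271028 × 14.9 + 66.3 = 18.9383 + 66.3 = 85.2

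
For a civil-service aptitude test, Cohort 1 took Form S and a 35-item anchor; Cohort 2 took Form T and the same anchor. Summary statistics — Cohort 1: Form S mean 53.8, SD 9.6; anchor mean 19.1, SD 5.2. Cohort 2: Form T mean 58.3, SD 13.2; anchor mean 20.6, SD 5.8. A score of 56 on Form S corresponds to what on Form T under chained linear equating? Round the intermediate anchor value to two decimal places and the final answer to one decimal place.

Form S → anchor (Cohort 1): v = (5.2/9.6)(56 − 53.8) + 19.1 = 20.29
anchor → Form T (Cohort 2): y = (13.2/5.8)(20.29 − 20.6) + 58.3 = 57.6

57.6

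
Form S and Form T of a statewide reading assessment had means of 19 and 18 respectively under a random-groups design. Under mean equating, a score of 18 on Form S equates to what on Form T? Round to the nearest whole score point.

17

Mean equating: y = x + (M_Y − M_X) = 18 + (18 − 19) = 17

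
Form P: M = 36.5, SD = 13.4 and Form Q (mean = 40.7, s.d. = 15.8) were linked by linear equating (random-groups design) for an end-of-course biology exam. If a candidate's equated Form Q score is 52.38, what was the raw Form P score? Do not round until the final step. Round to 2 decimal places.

46.41

Invert y = (SD_Y/SD_X)(x − M_X) + M_Y:
x = (SD_X/SD_Y)(y − M_Y) + M_X = (13.4/15.8)(52.38 − 40.7) + 36.5
x = 0.848101 × 11.680 + 36.5 = 46.41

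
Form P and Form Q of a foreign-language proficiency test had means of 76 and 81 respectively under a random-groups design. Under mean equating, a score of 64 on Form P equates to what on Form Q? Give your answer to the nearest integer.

69

Mean equating: y = x + (M_Y − M_X) = 64 + (81 − 76) = 69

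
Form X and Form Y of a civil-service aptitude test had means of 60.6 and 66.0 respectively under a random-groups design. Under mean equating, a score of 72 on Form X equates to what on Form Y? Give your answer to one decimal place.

77.4

Mean equating: y = x + (M_Y − M_X) = 72 + (66.0 − 60.6) = 77.4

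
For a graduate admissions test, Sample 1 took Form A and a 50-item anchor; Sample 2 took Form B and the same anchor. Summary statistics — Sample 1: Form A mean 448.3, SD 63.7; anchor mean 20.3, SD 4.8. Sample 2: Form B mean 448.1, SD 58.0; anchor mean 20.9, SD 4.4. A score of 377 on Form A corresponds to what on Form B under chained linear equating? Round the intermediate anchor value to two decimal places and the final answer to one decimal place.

369.4

Form A → anchor (Sample 1): v = (4.8/63.7)(377 − 448.3) + 20.3 = 14.93
anchor → Form B (Sample 2): y = (58.0/4.4)(14.93 − 20.9) + 448.1 = 369.4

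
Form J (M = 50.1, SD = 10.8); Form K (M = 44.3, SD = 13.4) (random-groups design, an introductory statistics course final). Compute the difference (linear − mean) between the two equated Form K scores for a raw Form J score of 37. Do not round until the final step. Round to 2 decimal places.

-3.15

Mean-equated: 37 + (44.3 − 50.1) = 31.20
Linear-equated: (13.4/10.8)(37 − 50.1) + 44.3 = 28.046
Difference = 28.046 − 31.20 = -3.15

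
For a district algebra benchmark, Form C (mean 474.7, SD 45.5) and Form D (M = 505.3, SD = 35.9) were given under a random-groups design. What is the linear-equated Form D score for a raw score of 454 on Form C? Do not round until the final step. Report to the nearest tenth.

Linear equating: y = (SD_Y/SD_X)(x − M_X) + M_Y
y = (35.9/45.5)(454 − 474.7) + 505.3
y = 0.789011 × -20.7 + 505.3 = -16.3325 + 505.3 = 489.0

489.0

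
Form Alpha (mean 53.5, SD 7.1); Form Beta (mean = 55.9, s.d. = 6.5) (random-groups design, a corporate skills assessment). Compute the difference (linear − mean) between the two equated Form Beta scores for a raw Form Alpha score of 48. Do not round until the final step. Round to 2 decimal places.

0.46

Mean-equated: 48 + (55.9 − 53.5) = 50.40
Linear-equated: (6.5/7.1)(48 − 53.5) + 55.9 = 50.865
Difference = 50.865 − 50.40 = 0.46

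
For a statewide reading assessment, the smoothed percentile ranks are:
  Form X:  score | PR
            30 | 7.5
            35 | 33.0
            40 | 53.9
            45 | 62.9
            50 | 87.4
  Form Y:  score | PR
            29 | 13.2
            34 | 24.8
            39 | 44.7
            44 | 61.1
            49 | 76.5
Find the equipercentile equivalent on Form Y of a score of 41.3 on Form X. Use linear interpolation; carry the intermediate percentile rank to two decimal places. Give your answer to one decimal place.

PR of 41.3 on Form X: 53.9 + (41.3 − 40)/(45 − 40) × (62.9 − 53.9) = 56.24
On Form Y, PR 56.24 falls between score 39 (PR 44.7) and 44 (PR 61.1).
Interpolate: 39 + (56.24 − 44.7)/(61.1 − 44.7) × (44 − 39) = 42.5

42.5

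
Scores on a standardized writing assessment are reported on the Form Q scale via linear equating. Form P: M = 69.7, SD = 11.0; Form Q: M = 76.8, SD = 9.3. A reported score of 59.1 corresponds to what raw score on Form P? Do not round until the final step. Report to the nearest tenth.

Invert y = (SD_Y/SD_X)(x − M_X) + M_Y:
x = (SD_X/SD_Y)(y − M_Y) + M_X = (11.0/9.3)(59.1 − 76.8) + 69.7
x = 1.182796 × -17.700 + 69.7 = 48.8

48.8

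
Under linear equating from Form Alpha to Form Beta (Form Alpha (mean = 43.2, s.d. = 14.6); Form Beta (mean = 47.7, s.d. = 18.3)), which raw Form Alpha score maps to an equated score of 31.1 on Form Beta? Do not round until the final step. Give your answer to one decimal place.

Invert y = (SD_Y/SD_X)(x − M_X) + M_Y:
x = (SD_X/SD_Y)(y − M_Y) + M_X = (14.6/18.3)(31.1 − 47.7) + 43.2
x = 0.797814 × -16.600 + 43.2 = 30.0

30.0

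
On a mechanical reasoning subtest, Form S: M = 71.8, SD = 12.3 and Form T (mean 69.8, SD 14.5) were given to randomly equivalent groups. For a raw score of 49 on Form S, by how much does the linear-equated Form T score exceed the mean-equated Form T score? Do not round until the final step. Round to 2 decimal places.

-4.08

Mean-equated: 49 + (69.8 − 71.8) = 47.00
Linear-equated: (14.5/12.3)(49 − 71.8) + 69.8 = 42.922
Difference = 42.922 − 47.00 = -4.08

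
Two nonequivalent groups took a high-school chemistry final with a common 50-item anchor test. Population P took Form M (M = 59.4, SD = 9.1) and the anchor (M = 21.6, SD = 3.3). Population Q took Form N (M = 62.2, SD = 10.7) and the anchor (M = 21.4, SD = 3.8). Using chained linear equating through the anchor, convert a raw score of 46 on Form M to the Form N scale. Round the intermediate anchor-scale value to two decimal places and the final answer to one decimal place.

Form M → anchor (Population P): v = (3.3/9.1)(46 − 59.4) + 21.6 = 16.74
anchor → Form N (Population Q): y = (10.7/3.8)(16.74 − 21.4) + 62.2 = 49.1

49.1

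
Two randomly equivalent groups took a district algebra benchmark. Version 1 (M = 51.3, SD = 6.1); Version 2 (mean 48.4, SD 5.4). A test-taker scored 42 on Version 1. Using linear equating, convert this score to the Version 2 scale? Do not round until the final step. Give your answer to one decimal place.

40.2

Linear equating: y = (SD_Y/SD_X)(x − M_X) + M_Y
y = (5.4/6.1)(42 − 51.3) + 48.4
y = 0.885246 × -9.3 + 48.4 = -8.2328 + 48.4 = 40.2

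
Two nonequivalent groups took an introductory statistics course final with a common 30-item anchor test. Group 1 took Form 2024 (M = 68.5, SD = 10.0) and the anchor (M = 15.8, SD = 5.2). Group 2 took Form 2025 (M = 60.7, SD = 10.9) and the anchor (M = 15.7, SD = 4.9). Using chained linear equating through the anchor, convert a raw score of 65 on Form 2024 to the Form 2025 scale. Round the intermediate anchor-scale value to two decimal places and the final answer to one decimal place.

Form 2024 → anchor (Group 1): v = (5.2/10.0)(65 − 68.5) + 15.8 = 13.98
anchor → Form 2025 (Group 2): y = (10.9/4.9)(13.98 − 15.7) + 60.7 = 56.9

56.9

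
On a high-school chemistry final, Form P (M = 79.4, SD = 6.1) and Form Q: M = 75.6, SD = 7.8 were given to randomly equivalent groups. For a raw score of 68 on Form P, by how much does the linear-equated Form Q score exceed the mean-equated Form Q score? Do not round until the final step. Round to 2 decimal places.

Mean-equated: 68 + (75.6 − 79.4) = 64.20
Linear-equated: (7.8/6.1)(68 − 79.4) + 75.6 = 61.023
Difference = 61.023 − 64.20 = -3.18

-3.18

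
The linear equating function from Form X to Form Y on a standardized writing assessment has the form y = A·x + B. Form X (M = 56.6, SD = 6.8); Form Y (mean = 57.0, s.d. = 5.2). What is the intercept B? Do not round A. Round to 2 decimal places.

A = SD_Y / SD_X = 5.2 / 6.8 = 0.764706
B = M_Y − A·M_X = 57.0 − 0.764706 × 56.6 = 13.72

13.72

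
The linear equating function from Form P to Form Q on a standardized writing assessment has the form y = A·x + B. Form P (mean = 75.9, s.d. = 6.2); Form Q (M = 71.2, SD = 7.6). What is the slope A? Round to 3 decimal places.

1.226

A = SD_Y / SD_X = 7.6 / 6.2 = 1.226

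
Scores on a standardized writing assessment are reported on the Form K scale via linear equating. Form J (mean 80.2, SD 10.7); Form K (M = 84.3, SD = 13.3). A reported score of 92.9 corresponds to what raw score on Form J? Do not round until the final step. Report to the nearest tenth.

87.1

Invert y = (SD_Y/SD_X)(x − M_X) + M_Y:
x = (SD_X/SD_Y)(y − M_Y) + M_X = (10.7/13.3)(92.9 − 84.3) + 80.2
x = 0.804511 × 8.600 + 80.2 = 87.1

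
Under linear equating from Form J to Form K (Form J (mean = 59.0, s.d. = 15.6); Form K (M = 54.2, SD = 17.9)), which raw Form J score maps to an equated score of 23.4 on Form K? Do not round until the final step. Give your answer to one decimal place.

Invert y = (SD_Y/SD_X)(x − M_X) + M_Y:
x = (SD_X/SD_Y)(y − M_Y) + M_X = (15.6/17.9)(23.4 − 54.2) + 59.0
x = 0.871508 × -30.800 + 59.0 = 32.2

32.2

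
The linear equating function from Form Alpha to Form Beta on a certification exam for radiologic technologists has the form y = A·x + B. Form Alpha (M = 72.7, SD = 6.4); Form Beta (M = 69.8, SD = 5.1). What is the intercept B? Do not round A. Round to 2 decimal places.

11.87

A = SD_Y / SD_X = 5.1 / 6.4 = 0.796875
B = M_Y − A·M_X = 69.8 − 0.796875 × 72.7 = 11.87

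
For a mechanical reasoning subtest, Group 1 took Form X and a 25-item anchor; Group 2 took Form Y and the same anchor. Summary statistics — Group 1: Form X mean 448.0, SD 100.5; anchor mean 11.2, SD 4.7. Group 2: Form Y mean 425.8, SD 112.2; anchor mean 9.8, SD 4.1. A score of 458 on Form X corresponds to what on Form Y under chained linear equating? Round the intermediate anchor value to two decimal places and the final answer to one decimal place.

Form X → anchor (Group 1): v = (4.7/100.5)(458 − 448.0) + 11.2 = 11.67
anchor → Form Y (Group 2): y = (112.2/4.1)(11.67 − 9.8) + 425.8 = 477.0

477.0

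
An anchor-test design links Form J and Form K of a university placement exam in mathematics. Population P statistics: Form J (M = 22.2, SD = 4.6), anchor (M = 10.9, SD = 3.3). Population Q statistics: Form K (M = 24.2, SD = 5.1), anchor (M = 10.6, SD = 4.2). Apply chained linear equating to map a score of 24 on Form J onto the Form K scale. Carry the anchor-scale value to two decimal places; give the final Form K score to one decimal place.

Form J → anchor (Population P): v = (3.3/4.6)(24 − 22.2) + 10.9 = 12.19
anchor → Form K (Population Q): y = (5.1/4.2)(12.19 − 10.6) + 24.2 = 26.1

26.1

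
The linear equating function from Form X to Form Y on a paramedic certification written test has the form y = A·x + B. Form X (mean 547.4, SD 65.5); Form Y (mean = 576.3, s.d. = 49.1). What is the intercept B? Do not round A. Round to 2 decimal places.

165.96

A = SD_Y / SD_X = 49.1 / 65.5 = 0.749618
B = M_Y − A·M_X = 576.3 − 0.749618 × 547.4 = 165.96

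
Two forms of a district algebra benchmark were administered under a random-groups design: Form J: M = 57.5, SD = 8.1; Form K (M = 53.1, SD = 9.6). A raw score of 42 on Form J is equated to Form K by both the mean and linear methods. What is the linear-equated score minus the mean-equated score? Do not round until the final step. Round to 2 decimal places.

-2.87

Mean-equated: 42 + (53.1 − 57.5) = 37.60
Linear-equated: (9.6/8.1)(42 − 57.5) + 53.1 = 34.730
Difference = 34.730 − 37.60 = -2.87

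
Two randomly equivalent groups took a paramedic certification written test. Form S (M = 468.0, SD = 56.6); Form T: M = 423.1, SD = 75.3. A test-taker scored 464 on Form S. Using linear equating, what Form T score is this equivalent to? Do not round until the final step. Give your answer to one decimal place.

Linear equating: y = (SD_Y/SD_X)(x − M_X) + M_Y
y = (75.3/56.6)(464 − 468.0) + 423.1
y = 1.330389 × -4.0 + 423.1 = -5.3216 + 423.1 = 417.8

417.8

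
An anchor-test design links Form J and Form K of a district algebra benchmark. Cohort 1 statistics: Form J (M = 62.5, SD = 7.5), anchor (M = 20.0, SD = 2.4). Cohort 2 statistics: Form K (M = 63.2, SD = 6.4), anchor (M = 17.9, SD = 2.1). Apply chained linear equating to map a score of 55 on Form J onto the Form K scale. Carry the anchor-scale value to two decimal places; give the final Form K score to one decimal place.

62.3

Form J → anchor (Cohort 1): v = (2.4/7.5)(55 − 62.5) + 20.0 = 17.60
anchor → Form K (Cohort 2): y = (6.4/2.1)(17.60 − 17.9) + 63.2 = 62.3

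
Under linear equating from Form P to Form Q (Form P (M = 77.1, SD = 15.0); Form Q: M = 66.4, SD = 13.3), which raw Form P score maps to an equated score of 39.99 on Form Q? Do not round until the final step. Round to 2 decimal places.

Invert y = (SD_Y/SD_X)(x − M_X) + M_Y:
x = (SD_X/SD_Y)(y − M_Y) + M_X = (15.0/13.3)(39.99 − 66.4) + 77.1
x = 1.127820 × -26.410 + 77.1 = 47.31

47.31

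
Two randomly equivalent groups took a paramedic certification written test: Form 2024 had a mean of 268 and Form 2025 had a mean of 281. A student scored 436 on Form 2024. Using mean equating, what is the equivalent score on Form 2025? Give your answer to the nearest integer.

449

Mean equating: y = x + (M_Y − M_X) = 436 + (281 − 268) = 449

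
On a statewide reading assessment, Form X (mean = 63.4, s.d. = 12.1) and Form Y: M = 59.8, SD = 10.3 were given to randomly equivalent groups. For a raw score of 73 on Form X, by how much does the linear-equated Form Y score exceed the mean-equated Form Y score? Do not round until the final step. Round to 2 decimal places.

-1.43

Mean-equated: 73 + (59.8 − 63.4) = 69.40
Linear-equated: (10.3/12.1)(73 − 63.4) + 59.8 = 67.972
Difference = 67.972 − 69.40 = -1.43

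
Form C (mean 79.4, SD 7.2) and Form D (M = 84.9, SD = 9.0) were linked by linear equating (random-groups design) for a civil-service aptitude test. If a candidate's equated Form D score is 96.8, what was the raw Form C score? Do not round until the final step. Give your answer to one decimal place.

88.9

Invert y = (SD_Y/SD_X)(x − M_X) + M_Y:
x = (SD_X/SD_Y)(y − M_Y) + M_X = (7.2/9.0)(96.8 − 84.9) + 79.4
x = 0.800000 × 11.900 + 79.4 = 88.9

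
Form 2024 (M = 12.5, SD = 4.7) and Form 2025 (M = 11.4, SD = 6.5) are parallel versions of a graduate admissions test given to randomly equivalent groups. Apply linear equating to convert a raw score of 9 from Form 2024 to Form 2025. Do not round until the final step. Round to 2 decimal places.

6.56

Linear equating: y = (SD_Y/SD_X)(x − M_X) + M_Y
y = (6.5/4.7)(9 − 12.5) + 11.4
y = 1.382979 × -3.5 + 11.4 = -4.8404 + 11.4 = 6.56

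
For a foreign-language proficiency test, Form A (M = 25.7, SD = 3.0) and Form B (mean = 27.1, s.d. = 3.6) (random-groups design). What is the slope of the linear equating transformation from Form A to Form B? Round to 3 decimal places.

1.200

A = SD_Y / SD_X = 3.6 / 3.0 = 1.200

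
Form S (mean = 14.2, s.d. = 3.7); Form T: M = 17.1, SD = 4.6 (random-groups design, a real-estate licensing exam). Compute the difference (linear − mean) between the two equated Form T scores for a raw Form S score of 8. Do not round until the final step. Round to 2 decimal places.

Mean-equated: 8 + (17.1 − 14.2) = 10.90
Linear-equated: (4.6/3.7)(8 − 14.2) + 17.1 = 9.392
Difference = 9.392 − 10.90 = -1.51

-1.51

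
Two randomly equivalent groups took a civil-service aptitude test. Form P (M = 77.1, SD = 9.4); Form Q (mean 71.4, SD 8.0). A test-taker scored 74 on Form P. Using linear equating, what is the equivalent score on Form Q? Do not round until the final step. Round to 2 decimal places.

68.76

Linear equating: y = (SD_Y/SD_X)(x − M_X) + M_Y
y = (8.0/9.4)(74 − 77.1) + 71.4
y = 0.851064 × -3.1 + 71.4 = -2.6383 + 71.4 = 68.76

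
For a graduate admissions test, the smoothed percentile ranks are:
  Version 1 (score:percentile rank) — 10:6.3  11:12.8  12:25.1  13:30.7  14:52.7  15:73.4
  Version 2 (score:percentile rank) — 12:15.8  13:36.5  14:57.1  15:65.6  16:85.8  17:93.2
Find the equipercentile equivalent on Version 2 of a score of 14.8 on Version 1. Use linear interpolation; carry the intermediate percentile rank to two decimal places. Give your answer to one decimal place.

15.2

PR of 14.8 on Version 1: 52.7 + (14.8 − 14)/(15 − 14) × (73.4 − 52.7) = 69.26
On Version 2, PR 69.26 falls between score 15 (PR 65.6) and 16 (PR 85.8).
Interpolate: 15 + (69.26 − 65.6)/(85.8 − 65.6) × (16 − 15) = 15.2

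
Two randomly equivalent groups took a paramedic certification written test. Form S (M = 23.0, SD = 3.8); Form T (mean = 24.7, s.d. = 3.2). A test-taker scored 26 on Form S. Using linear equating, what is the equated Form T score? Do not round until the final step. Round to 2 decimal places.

Linear equating: y = (SD_Y/SD_X)(x − M_X) + M_Y
y = (3.2/3.8)(26 − 23.0) + 24.7
y = 0.842105 × 3.0 + 24.7 = 2.5263 + 24.7 = 27.23

27.23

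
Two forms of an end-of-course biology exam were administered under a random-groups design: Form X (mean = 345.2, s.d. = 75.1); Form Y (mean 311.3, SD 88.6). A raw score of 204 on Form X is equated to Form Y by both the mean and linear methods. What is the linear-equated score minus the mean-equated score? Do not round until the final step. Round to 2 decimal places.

-25.38

Mean-equated: 204 + (311.3 − 345.2) = 170.10
Linear-equated: (88.6/75.1)(204 − 345.2) + 311.3 = 144.718
Difference = 144.718 − 170.10 = -25.38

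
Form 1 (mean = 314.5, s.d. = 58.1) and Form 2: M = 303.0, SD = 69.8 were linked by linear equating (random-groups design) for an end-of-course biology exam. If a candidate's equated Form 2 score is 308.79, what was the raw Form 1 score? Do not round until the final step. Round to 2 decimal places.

Invert y = (SD_Y/SD_X)(x − M_X) + M_Y:
x = (SD_X/SD_Y)(y − M_Y) + M_X = (58.1/69.8)(308.79 − 303.0) + 314.5
x = 0.832378 × 5.790 + 314.5 = 319.32

319.32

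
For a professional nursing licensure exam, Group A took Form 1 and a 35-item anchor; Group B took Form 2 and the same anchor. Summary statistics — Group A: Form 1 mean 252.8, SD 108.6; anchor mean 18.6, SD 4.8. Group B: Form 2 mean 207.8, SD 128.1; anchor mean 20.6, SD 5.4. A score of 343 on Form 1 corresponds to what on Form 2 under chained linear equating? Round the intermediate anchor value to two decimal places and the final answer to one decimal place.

255.0

Form 1 → anchor (Group A): v = (4.8/108.6)(343 − 252.8) + 18.6 = 22.59
anchor → Form 2 (Group B): y = (128.1/5.4)(22.59 − 20.6) + 207.8 = 255.0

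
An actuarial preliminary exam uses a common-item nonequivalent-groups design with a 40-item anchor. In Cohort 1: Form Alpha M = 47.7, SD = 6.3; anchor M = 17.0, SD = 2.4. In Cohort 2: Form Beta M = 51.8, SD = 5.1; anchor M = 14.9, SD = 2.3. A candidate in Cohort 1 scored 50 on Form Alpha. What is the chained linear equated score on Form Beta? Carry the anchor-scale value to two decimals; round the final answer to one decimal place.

Form Alpha → anchor (Cohort 1): v = (2.4/6.3)(50 − 47.7) + 17.0 = 17.88
anchor → Form Beta (Cohort 2): y = (5.1/2.3)(17.88 − 14.9) + 51.8 = 58.4

58.4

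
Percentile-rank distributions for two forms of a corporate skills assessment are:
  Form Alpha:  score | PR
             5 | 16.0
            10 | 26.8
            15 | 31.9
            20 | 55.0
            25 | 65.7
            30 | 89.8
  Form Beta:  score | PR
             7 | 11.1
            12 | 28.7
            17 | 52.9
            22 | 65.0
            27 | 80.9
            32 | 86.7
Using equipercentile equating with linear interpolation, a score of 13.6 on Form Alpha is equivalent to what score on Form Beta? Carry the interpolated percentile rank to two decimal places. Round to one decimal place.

12.4

PR of 13.6 on Form Alpha: 26.8 + (13.6 − 10)/(15 − 10) × (31.9 − 26.8) = 30.47
On Form Beta, PR 30.47 falls between score 12 (PR 28.7) and 17 (PR 52.9).
Interpolate: 12 + (30.47 − 28.7)/(52.9 − 28.7) × (17 − 12) = 12.4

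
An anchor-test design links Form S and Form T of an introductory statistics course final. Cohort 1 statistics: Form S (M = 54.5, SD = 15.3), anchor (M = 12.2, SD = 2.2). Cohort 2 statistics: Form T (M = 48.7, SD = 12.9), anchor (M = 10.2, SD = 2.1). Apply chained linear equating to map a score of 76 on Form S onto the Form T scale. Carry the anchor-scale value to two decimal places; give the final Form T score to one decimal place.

80.0

Form S → anchor (Cohort 1): v = (2.2/15.3)(76 − 54.5) + 12.2 = 15.29
anchor → Form T (Cohort 2): y = (12.9/2.1)(15.29 − 10.2) + 48.7 = 80.0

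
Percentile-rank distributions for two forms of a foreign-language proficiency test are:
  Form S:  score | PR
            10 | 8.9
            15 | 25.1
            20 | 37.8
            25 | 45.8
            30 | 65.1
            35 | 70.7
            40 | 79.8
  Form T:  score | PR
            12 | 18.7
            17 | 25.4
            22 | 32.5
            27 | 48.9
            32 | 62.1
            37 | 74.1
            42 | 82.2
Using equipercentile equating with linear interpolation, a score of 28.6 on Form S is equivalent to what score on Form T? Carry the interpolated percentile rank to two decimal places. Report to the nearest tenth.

31.1

PR of 28.6 on Form S: 45.8 + (28.6 − 25)/(30 − 25) × (65.1 − 45.8) = 59.70
On Form T, PR 59.70 falls between score 27 (PR 48.9) and 32 (PR 62.1).
Interpolate: 27 + (59.70 − 48.9)/(62.1 − 48.9) × (32 − 27) = 31.1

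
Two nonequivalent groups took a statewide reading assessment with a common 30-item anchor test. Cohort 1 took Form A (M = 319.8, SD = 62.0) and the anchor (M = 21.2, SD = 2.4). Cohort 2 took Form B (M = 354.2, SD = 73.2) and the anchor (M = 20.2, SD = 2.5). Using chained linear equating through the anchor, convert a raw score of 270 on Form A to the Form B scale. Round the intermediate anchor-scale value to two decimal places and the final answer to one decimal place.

Form A → anchor (Cohort 1): v = (2.4/62.0)(270 − 319.8) + 21.2 = 19.27
anchor → Form B (Cohort 2): y = (73.2/2.5)(19.27 − 20.2) + 354.2 = 327.0

327.0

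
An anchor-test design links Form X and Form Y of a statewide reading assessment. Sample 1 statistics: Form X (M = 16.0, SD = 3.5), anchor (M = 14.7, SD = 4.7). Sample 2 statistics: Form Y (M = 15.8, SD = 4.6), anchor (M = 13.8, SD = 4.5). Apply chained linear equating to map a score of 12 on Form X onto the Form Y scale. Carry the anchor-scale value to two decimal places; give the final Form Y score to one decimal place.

Form X → anchor (Sample 1): v = (4.7/3.5)(12 − 16.0) + 14.7 = 9.33
anchor → Form Y (Sample 2): y = (4.6/4.5)(9.33 − 13.8) + 15.8 = 11.2

11.2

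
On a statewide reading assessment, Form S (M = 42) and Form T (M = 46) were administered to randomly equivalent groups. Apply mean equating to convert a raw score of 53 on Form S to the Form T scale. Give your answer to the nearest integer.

Mean equating: y = x + (M_Y − M_X) = 53 + (46 − 42) = 57

57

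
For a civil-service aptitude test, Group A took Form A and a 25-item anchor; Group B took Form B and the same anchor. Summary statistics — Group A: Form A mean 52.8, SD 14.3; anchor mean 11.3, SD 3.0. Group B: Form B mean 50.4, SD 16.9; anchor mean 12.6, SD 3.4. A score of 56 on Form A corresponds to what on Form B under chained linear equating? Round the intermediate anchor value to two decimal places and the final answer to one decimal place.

47.3

Form A → anchor (Group A): v = (3.0/14.3)(56 − 52.8) + 11.3 = 11.97
anchor → Form B (Group B): y = (16.9/3.4)(11.97 − 12.6) + 50.4 = 47.3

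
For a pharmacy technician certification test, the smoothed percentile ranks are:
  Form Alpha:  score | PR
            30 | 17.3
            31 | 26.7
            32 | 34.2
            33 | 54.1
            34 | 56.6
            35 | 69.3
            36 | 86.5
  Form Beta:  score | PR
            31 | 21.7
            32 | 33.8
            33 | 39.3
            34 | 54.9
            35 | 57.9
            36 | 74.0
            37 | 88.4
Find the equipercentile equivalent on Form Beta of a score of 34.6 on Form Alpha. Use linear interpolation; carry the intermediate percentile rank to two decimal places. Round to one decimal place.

35.4

PR of 34.6 on Form Alpha: 56.6 + (34.6 − 34)/(35 − 34) × (69.3 − 56.6) = 64.22
On Form Beta, PR 64.22 falls between score 35 (PR 57.9) and 36 (PR 74.0).
Interpolate: 35 + (64.22 − 57.9)/(74.0 − 57.9) × (36 − 35) = 35.4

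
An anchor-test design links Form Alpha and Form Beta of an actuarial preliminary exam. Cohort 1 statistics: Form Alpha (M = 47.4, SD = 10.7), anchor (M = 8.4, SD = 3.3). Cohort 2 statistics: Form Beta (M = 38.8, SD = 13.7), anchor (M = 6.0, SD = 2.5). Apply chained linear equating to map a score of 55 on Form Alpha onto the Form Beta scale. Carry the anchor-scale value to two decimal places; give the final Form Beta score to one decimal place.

64.8

Form Alpha → anchor (Cohort 1): v = (3.3/10.7)(55 − 47.4) + 8.4 = 10.74
anchor → Form Beta (Cohort 2): y = (13.7/2.5)(10.74 − 6.0) + 38.8 = 64.8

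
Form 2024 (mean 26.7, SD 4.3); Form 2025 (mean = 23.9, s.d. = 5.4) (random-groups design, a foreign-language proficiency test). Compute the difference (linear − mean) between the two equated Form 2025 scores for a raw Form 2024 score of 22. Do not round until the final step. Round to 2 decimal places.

-1.20

Mean-equated: 22 + (23.9 − 26.7) = 19.20
Linear-equated: (5.4/4.3)(22 − 26.7) + 23.9 = 17.998
Difference = 17.998 − 19.20 = -1.20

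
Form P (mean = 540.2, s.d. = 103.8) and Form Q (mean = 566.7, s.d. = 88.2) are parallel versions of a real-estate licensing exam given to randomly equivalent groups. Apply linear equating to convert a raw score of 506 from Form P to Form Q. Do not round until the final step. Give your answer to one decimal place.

Linear equating: y = (SD_Y/SD_X)(x − M_X) + M_Y
y = (88.2/103.8)(506 − 540.2) + 566.7
y = 0.849711 × -34.2 + 566.7 = -29.0601 + 566.7 = 537.6

537.6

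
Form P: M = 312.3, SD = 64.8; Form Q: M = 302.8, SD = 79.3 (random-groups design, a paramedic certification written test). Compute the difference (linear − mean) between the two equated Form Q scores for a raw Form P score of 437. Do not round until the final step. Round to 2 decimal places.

27.90

Mean-equated: 437 + (302.8 − 312.3) = 427.50
Linear-equated: (79.3/64.8)(437 − 312.3) + 302.8 = 455.404
Difference = 455.404 − 427.50 = 27.90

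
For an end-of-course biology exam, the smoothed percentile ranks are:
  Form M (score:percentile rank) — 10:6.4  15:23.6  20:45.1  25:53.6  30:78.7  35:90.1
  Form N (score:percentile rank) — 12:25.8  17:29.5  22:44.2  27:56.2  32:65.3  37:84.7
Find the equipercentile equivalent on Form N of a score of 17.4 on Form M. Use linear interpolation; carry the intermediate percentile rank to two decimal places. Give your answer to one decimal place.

18.5

PR of 17.4 on Form M: 23.6 + (17.4 − 15)/(20 − 15) × (45.1 − 23.6) = 33.92
On Form N, PR 33.92 falls between score 17 (PR 29.5) and 22 (PR 44.2).
Interpolate: 17 + (33.92 − 29.5)/(44.2 − 29.5) × (22 − 17) = 18.5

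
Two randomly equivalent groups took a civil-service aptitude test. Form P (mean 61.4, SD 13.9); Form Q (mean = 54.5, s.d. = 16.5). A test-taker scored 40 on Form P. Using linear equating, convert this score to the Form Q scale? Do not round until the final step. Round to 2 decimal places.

29.10

Linear equating: y = (SD_Y/SD_X)(x − M_X) + M_Y
y = (16.5/13.9)(40 − 61.4) + 54.5
y = 1.187050 × -21.4 + 54.5 = -25.4029 + 54.5 = 29.10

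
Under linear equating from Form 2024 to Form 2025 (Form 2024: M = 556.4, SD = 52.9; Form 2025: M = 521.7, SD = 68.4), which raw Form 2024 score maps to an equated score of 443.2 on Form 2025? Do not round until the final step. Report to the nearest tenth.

495.7

Invert y = (SD_Y/SD_X)(x − M_X) + M_Y:
x = (SD_X/SD_Y)(y − M_Y) + M_X = (52.9/68.4)(443.2 − 521.7) + 556.4
x = 0.773392 × -78.500 + 556.4 = 495.7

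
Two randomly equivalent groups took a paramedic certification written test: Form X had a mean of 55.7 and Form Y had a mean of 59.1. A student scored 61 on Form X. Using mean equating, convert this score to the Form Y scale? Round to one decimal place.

64.4

Mean equating: y = x + (M_Y − M_X) = 61 + (59.1 − 55.7) = 64.4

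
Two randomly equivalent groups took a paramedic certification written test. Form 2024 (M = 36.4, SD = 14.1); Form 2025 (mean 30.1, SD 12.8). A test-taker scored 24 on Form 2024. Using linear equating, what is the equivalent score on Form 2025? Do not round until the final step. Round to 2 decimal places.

18.84

Linear equating: y = (SD_Y/SD_X)(x − M_X) + M_Y
y = (12.8/14.1)(24 − 36.4) + 30.1
y = 0.907801 × -12.4 + 30.1 = -11.2567 + 30.1 = 18.84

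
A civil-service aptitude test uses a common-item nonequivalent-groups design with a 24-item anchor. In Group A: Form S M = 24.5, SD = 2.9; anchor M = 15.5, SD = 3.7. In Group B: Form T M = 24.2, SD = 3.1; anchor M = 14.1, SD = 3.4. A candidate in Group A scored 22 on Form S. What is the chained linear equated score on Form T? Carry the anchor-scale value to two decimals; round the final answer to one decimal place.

22.6

Form S → anchor (Group A): v = (3.7/2.9)(22 − 24.5) + 15.5 = 12.31
anchor → Form T (Group B): y = (3.1/3.4)(12.31 − 14.1) + 24.2 = 22.6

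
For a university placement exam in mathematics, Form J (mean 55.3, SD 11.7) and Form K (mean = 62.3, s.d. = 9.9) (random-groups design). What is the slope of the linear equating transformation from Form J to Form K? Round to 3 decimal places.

0.846

A = SD_Y / SD_X = 9.9 / 11.7 = 0.846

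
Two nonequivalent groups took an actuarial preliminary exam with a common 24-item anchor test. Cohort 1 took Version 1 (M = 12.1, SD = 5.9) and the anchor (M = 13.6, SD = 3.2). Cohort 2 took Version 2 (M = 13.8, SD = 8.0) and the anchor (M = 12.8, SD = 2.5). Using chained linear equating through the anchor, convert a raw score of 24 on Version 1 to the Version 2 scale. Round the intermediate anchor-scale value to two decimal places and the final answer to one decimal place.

37.0

Version 1 → anchor (Cohort 1): v = (3.2/5.9)(24 − 12.1) + 13.6 = 20.05
anchor → Version 2 (Cohort 2): y = (8.0/2.5)(20.05 − 12.8) + 13.8 = 37.0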